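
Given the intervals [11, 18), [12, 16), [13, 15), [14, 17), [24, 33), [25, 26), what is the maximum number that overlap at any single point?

At 14, 4 of the intervals are simultaneously active.
No point has more.

4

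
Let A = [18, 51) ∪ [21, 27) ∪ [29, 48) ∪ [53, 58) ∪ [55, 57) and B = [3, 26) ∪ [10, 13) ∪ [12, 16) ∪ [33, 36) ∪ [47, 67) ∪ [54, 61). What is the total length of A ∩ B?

20

Merge the first list: [18, 51), [53, 58).
Merge the second list: [3, 26), [33, 36), [47, 67).
A ∩ B = [18, 26), [33, 36), [47, 51), [53, 58).
Total: 8 + 3 + 4 + 5 = 20.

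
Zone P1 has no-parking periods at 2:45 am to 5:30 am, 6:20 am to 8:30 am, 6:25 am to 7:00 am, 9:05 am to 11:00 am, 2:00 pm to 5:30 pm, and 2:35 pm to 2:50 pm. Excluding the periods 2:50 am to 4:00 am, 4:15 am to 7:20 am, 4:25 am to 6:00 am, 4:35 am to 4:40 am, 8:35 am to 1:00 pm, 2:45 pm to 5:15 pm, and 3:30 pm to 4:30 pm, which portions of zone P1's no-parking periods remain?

2:45 am-2:50 am, 4:00 am-4:15 am, 7:20 am-8:30 am, 2:00 pm-2:45 pm, 5:15 pm-5:30 pm

First set merges to 2:45 am-5:30 am, 6:20 am-8:30 am, 9:05 am-11:00 am, 2:00 pm-5:30 pm.
Second set merges to 2:50 am-4:00 am, 4:15 am-7:20 am, 8:35 am-1:00 pm, 2:45 pm-5:15 pm.
2:45 am-5:30 am with B removed leaves 2:45 am-2:50 am, 4:00 am-4:15 am.
6:20 am-8:30 am with B removed leaves 7:20 am-8:30 am.
9:05 am-11:00 am lies entirely inside B → drops out.
2:00 pm-5:30 pm with B removed leaves 2:00 pm-2:45 pm, 5:15 pm-5:30 pm.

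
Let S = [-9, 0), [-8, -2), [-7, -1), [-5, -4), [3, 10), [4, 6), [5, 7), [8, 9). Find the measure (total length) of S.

16

Merged: [-9, 0), [3, 10).
Lengths: 9 + 7 = 16.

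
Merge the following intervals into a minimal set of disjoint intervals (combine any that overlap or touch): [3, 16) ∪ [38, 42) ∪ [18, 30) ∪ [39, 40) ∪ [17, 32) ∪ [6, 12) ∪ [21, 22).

Sort by start: [3, 16), [6, 12), [17, 32), [18, 30), [21, 22), [38, 42), [39, 40).
[6, 12) overlaps/touches [3, 16) → extend to [3, 16).
[17, 32) is disjoint → start new block.
[18, 30) overlaps/touches [17, 32) → extend to [17, 32).
[21, 22) overlaps/touches [17, 32) → extend to [17, 32).
[38, 42) is disjoint → start new block.
[39, 40) overlaps/touches [38, 42) → extend to [38, 42).

[3, 16) ∪ [17, 32) ∪ [38, 42)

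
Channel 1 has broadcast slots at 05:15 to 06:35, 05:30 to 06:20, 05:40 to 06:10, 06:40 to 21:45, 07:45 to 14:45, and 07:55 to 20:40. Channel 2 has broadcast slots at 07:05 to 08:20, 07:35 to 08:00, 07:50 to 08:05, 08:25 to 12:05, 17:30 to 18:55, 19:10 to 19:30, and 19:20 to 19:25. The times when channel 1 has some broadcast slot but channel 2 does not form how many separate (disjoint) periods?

A, merged: 05:15-06:35, 06:40-21:45.
B, merged: 07:05-08:20, 08:25-12:05, 17:30-18:55, 19:10-19:30.
A \ B = 05:15-06:35, 06:40-07:05, 08:20-08:25, 12:05-17:30, 18:55-19:10, 19:30-21:45.
That is 6 disjoint pieces.

6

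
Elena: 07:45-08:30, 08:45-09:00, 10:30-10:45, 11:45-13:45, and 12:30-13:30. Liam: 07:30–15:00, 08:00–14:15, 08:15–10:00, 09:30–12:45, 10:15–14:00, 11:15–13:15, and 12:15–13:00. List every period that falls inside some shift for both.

07:45–08:30, 08:45–09:00, 10:30–10:45, 11:45–13:45

A, merged: 07:45–08:30, 08:45–09:00, 10:30–10:45, 11:45–13:45.
B, merged: 07:30–15:00.
07:45–08:30 overlaps B on 07:45–08:30.
08:45–09:00 overlaps B on 08:45–09:00.
10:30–10:45 overlaps B on 10:30–10:45.
11:45–13:45 overlaps B on 11:45–13:45.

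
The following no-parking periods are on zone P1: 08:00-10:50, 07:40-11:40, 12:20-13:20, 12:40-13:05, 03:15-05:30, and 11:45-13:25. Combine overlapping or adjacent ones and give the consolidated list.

Sort by start: 03:15–05:30, 07:40–11:40, 08:00–10:50, 11:45–13:25, 12:20–13:20, 12:40–13:05.
07:40–11:40 is disjoint → start new block.
08:00–10:50 overlaps/touches 07:40–11:40 → extend to 07:40–11:40.
11:45–13:25 is disjoint → start new block.
12:20–13:20 overlaps/touches 11:45–13:25 → extend to 11:45–13:25.
12:40–13:05 overlaps/touches 11:45–13:25 → extend to 11:45–13:25.

03:15–05:30, 07:40–11:40, 11:45–13:25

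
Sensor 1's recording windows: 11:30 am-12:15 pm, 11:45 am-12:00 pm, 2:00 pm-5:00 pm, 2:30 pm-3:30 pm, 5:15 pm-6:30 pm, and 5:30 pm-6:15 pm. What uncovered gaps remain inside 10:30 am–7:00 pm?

10:30 am–11:30 am, 12:15 pm–2:00 pm, 5:00 pm–5:15 pm, 6:30 pm–7:00 pm

Covered (merged): 11:30 am–12:15 pm, 2:00 pm–5:00 pm, 5:15 pm–6:30 pm.
Complement within 10:30 am–7:00 pm: 10:30 am–11:30 am, 12:15 pm–2:00 pm, 5:00 pm–5:15 pm, 6:30 pm–7:00 pm.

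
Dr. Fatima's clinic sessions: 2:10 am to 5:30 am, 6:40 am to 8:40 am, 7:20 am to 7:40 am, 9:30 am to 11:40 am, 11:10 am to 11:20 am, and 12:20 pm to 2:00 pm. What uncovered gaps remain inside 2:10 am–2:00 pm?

After merging, the occupied span is 2:10 am–5:30 am, 6:40 am–8:40 am, 9:30 am–11:40 am, 12:20 pm–2:00 pm.
Uncovered inside 2:10 am–2:00 pm: 5:30 am–6:40 am, 8:40 am–9:30 am, 11:40 am–12:20 pm.

5:30 am–6:40 am, 8:40 am–9:30 am, 11:40 am–12:20 pm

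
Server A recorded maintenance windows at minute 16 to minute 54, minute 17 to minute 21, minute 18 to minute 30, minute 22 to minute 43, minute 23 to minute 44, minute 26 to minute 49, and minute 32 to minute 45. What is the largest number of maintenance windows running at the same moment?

5

Walk the sorted start/end points keeping a running depth.
The depth first hits 5 at minute 26.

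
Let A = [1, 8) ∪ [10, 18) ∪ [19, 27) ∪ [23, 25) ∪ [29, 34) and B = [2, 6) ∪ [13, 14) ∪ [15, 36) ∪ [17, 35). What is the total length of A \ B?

7

A, merged: [1, 8), [10, 18), [19, 27), [29, 34).
B, merged: [2, 6), [13, 14), [15, 36).
A \ B = [1, 2), [6, 8), [10, 13), [14, 15).
Total: 1 + 2 + 3 + 1 = 7.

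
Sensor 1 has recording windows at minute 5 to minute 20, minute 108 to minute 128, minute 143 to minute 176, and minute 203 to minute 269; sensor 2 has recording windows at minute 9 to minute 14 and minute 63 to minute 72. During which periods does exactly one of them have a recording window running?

minute 5 to minute 9, minute 14 to minute 20, minute 63 to minute 72, minute 108 to minute 128, minute 143 to minute 176, minute 203 to minute 269

A but not B: minute 5 to minute 9, minute 14 to minute 20, minute 108 to minute 128, minute 143 to minute 176, minute 203 to minute 269.
B but not A: minute 63 to minute 72.
Combining gives A △ B.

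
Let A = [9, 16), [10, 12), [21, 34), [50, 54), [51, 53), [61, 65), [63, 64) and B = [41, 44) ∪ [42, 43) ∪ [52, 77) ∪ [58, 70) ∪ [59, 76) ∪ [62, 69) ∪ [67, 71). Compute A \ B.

[9, 16) ∪ [21, 34) ∪ [50, 52)

A, merged: [9, 16), [21, 34), [50, 54), [61, 65).
B, merged: [41, 44), [52, 77).
[9, 16): nothing removed.
[21, 34): nothing removed.
[50, 54) \ B = [50, 52).
[61, 65): entirely removed.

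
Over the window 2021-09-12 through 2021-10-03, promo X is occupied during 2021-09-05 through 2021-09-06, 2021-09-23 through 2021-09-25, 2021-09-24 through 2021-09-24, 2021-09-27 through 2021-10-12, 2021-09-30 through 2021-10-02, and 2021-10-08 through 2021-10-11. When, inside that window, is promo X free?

The merged coverage is 2021-09-05 through 2021-09-06, 2021-09-23 through 2021-09-25, 2021-09-27 through 2021-10-12.
Gaps within 2021-09-12 through 2021-10-03: 2021-09-12 through 2021-09-22, 2021-09-26 through 2021-09-26.

2021-09-12 through 2021-09-22, 2021-09-26 through 2021-09-26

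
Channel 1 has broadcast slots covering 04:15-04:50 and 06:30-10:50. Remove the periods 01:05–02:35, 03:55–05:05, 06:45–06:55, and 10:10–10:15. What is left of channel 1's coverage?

06:30–06:45, 06:55–10:10, 10:15–10:50

04:15–04:50: entirely removed.
06:30–10:50 \ B = 06:30–06:45, 06:55–10:10, 10:15–10:50.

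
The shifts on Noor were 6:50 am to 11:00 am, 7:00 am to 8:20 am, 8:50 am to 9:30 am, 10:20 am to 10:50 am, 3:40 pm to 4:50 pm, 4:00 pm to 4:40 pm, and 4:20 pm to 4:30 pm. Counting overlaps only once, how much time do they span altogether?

Merged: 6:50 am–11:00 am, 3:40 pm–4:50 pm.
Lengths: 4 h 10 min + 1 h 10 min = 5 h 20 min.

5 h 20 min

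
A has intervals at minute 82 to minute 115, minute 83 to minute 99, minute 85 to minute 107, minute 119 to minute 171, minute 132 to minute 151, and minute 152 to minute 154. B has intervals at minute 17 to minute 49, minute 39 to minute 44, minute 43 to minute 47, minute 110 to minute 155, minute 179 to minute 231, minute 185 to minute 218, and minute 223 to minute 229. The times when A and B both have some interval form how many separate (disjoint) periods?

2

First set merges to minute 82 to minute 115, minute 119 to minute 171.
Second set merges to minute 17 to minute 49, minute 110 to minute 155, minute 179 to minute 231.
A ∩ B = minute 110 to minute 115, minute 119 to minute 155.
That is 2 disjoint pieces.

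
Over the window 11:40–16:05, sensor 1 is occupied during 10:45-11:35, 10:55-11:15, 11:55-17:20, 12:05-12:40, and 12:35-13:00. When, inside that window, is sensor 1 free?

11:40-11:55

The merged coverage is 10:45-11:35, 11:55-17:20.
Uncovered inside 11:40-16:05: 11:40-11:55.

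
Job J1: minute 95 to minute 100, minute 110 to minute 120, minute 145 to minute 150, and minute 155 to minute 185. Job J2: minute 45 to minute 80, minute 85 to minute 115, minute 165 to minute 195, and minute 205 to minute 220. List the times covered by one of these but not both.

minute 45 to minute 80, minute 85 to minute 95, minute 100 to minute 110, minute 115 to minute 120, minute 145 to minute 150, minute 155 to minute 165, minute 185 to minute 195, minute 205 to minute 220

A \ B = minute 115 to minute 120, minute 145 to minute 150, minute 155 to minute 165.
B \ A = minute 45 to minute 80, minute 85 to minute 95, minute 100 to minute 110, minute 185 to minute 195, minute 205 to minute 220.
Union of the two gives the symmetric difference.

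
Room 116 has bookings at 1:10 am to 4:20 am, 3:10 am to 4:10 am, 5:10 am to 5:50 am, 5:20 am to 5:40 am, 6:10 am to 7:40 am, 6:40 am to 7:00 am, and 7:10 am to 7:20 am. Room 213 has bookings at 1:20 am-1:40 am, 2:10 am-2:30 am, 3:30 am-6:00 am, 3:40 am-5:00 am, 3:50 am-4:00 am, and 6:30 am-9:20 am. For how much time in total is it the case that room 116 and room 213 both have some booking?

3 h 20 min

First set merges to 1:10 am-4:20 am, 5:10 am-5:50 am, 6:10 am-7:40 am.
Second set merges to 1:20 am-1:40 am, 2:10 am-2:30 am, 3:30 am-6:00 am, 6:30 am-9:20 am.
A ∩ B = 1:20 am-1:40 am, 2:10 am-2:30 am, 3:30 am-4:20 am, 5:10 am-5:50 am, 6:30 am-7:40 am.
Total: 20 min + 20 min + 50 min + 40 min + 1 h 10 min = 3 h 20 min.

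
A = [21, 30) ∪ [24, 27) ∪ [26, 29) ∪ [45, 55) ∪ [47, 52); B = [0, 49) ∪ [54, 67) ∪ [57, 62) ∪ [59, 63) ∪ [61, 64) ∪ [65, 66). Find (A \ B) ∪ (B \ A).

Merge the first list: [21, 30), [45, 55).
Merge the second list: [0, 49), [54, 67).
Only in the first: [49, 54).
Only in the second: [0, 21), [30, 45), [55, 67).
Together these are the periods covered by exactly one.

[0, 21) ∪ [30, 45) ∪ [49, 54) ∪ [55, 67)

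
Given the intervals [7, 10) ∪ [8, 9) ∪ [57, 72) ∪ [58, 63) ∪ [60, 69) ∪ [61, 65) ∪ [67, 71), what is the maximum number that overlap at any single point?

At 61, 4 of the intervals are simultaneously active.
No point has more.

4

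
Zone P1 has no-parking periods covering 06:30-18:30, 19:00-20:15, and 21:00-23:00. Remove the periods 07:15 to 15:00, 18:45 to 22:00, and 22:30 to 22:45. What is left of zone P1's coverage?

06:30–18:30 minus B → 06:30–07:15, 15:00–18:30.
19:00–20:15: fully covered by B → removed.
21:00–23:00 minus B → 22:00–22:30, 22:45–23:00.

06:30–07:15, 15:00–18:30, 22:00–22:30, 22:45–23:00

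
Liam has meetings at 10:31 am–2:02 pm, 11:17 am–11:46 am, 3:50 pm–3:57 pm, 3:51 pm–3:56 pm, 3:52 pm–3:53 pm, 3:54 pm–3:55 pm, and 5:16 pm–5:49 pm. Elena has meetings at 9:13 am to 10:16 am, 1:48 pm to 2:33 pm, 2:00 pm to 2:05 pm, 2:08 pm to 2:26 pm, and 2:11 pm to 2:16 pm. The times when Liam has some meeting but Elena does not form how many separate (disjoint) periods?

3

Merge the first list: 10:31 am-2:02 pm, 3:50 pm-3:57 pm, 5:16 pm-5:49 pm.
Merge the second list: 9:13 am-10:16 am, 1:48 pm-2:33 pm.
A \ B = 10:31 am-1:48 pm, 3:50 pm-3:57 pm, 5:16 pm-5:49 pm.
That is 3 disjoint pieces.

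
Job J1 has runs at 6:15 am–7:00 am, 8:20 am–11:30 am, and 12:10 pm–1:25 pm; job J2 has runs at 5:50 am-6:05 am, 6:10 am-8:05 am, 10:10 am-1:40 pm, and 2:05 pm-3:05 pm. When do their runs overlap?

6:15 am–7:00 am, 10:10 am–11:30 am, 12:10 pm–1:25 pm

6:15 am–7:00 am overlaps B on 6:15 am–7:00 am.
8:20 am–11:30 am overlaps B on 10:10 am–11:30 am.
12:10 pm–1:25 pm overlaps B on 12:10 pm–1:25 pm.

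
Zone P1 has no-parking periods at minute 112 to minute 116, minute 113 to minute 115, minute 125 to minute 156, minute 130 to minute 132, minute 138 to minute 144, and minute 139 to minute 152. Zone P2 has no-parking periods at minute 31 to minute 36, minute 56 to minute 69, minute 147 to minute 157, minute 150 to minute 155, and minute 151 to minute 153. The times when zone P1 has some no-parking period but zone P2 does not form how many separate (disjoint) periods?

2

A, merged: minute 112 to minute 116, minute 125 to minute 156.
B, merged: minute 31 to minute 36, minute 56 to minute 69, minute 147 to minute 157.
A \ B = minute 112 to minute 116, minute 125 to minute 147.
That is 2 disjoint pieces.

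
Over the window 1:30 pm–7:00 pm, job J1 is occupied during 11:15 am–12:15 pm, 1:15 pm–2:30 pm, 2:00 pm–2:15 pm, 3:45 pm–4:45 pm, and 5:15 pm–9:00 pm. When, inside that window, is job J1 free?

2:30 pm–3:45 pm, 4:45 pm–5:15 pm

The merged coverage is 11:15 am–12:15 pm, 1:15 pm–2:30 pm, 3:45 pm–4:45 pm, 5:15 pm–9:00 pm.
Complement within 1:30 pm–7:00 pm: 2:30 pm–3:45 pm, 4:45 pm–5:15 pm.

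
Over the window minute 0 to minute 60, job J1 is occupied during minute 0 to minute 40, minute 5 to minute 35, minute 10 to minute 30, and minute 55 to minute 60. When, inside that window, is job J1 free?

Covered (merged): minute 0 to minute 40, minute 55 to minute 60.
Uncovered inside minute 0 to minute 60: minute 40 to minute 55.

minute 40 to minute 55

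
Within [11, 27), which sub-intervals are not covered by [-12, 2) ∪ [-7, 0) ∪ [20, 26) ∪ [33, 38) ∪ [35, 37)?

[11, 20) ∪ [26, 27)

The merged coverage is [-12, 2), [20, 26), [33, 38).
Uncovered inside [11, 27): [11, 20), [26, 27).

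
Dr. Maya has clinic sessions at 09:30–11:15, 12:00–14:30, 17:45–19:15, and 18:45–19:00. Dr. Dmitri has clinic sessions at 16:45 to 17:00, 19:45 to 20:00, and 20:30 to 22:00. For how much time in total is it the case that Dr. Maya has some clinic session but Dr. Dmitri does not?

5 h 45 min

A, merged: 09:30–11:15, 12:00–14:30, 17:45–19:15.
A \ B = 09:30–11:15, 12:00–14:30, 17:45–19:15.
Total: 1 h 45 min + 2 h 30 min + 1 h 30 min = 5 h 45 min.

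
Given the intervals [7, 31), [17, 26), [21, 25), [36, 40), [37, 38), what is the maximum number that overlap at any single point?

Sweep endpoints in order; track running count of active intervals.
Peak of 3 reached at 21.

3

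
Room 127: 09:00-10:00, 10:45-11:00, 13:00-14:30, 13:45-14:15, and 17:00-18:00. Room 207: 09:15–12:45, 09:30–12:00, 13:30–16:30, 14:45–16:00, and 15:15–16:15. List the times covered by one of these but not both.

Merge the first list: 09:00–10:00, 10:45–11:00, 13:00–14:30, 17:00–18:00.
Merge the second list: 09:15–12:45, 13:30–16:30.
A \ B = 09:00–09:15, 13:00–13:30, 17:00–18:00.
B \ A = 10:00–10:45, 11:00–12:45, 14:30–16:30.
Union of the two gives the symmetric difference.

09:00–09:15, 10:00–10:45, 11:00–12:45, 13:00–13:30, 14:30–16:30, 17:00–18:00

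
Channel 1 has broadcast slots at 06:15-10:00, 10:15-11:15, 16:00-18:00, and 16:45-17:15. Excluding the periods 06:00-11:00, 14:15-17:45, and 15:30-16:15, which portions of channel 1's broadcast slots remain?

11:00–11:15, 17:45–18:00

First set merges to 06:15–10:00, 10:15–11:15, 16:00–18:00.
Second set merges to 06:00–11:00, 14:15–17:45.
06:15–10:00 lies entirely inside B → drops out.
10:15–11:15 with B removed leaves 11:00–11:15.
16:00–18:00 with B removed leaves 17:45–18:00.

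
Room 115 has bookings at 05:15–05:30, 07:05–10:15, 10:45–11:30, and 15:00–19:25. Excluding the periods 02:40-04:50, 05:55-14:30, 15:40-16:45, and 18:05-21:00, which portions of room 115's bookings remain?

05:15-05:30 is untouched.
07:05-10:15 lies entirely inside B → drops out.
10:45-11:30 lies entirely inside B → drops out.
15:00-19:25 with B removed leaves 15:00-15:40, 16:45-18:05.

05:15-05:30, 15:00-15:40, 16:45-18:05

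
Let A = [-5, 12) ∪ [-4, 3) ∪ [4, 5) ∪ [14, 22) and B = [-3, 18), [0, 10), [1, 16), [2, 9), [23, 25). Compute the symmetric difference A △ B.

[-5, -3) ∪ [12, 14) ∪ [18, 22) ∪ [23, 25)

A, merged: [-5, 12), [14, 22).
B, merged: [-3, 18), [23, 25).
A but not B: [-5, -3), [18, 22).
B but not A: [12, 14), [23, 25).
Combining gives A △ B.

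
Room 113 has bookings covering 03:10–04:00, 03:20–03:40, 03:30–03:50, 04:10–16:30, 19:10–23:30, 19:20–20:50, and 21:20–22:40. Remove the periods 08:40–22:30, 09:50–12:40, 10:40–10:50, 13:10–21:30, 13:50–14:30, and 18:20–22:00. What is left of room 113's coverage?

First set merges to 03:10–04:00, 04:10–16:30, 19:10–23:30.
Second set merges to 08:40–22:30.
03:10–04:00: no B overlap → unchanged.
04:10–16:30 minus B → 04:10–08:40.
19:10–23:30 minus B → 22:30–23:30.

03:10–04:00, 04:10–08:40, 22:30–23:30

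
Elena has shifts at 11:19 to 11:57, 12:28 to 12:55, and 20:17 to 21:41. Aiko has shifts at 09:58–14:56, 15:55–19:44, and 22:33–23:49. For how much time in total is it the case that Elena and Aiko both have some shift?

1 h 5 min

A ∩ B = 11:19-11:57, 12:28-12:55.
Total: 38 min + 27 min = 1 h 5 min.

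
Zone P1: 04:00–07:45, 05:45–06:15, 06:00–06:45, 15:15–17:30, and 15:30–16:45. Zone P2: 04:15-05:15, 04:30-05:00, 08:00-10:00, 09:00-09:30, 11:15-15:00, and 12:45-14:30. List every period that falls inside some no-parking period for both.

A, merged: 04:00-07:45, 15:15-17:30.
B, merged: 04:15-05:15, 08:00-10:00, 11:15-15:00.
04:00-07:45 ∩ B → 04:15-05:15.
15:15-17:30 meets no B interval.

04:15-05:15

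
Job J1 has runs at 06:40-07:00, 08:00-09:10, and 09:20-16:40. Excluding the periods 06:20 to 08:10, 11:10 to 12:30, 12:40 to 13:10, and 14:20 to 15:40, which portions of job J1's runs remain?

08:10-09:10, 09:20-11:10, 12:30-12:40, 13:10-14:20, 15:40-16:40

06:40-07:00: entirely removed.
08:00-09:10 \ B = 08:10-09:10.
09:20-16:40 \ B = 09:20-11:10, 12:30-12:40, 13:10-14:20, 15:40-16:40.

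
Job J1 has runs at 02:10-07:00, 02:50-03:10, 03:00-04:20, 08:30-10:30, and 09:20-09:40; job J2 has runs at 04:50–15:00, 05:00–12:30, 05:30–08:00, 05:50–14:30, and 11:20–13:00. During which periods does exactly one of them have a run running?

A, merged: 02:10–07:00, 08:30–10:30.
B, merged: 04:50–15:00.
A \ B = 02:10–04:50.
B \ A = 07:00–08:30, 10:30–15:00.
Union of the two gives the symmetric difference.

02:10–04:50, 07:00–08:30, 10:30–15:00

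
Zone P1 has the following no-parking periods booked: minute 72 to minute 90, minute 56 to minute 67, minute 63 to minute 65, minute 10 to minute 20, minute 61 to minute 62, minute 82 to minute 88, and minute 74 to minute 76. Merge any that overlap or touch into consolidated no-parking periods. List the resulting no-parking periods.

Sort by start: minute 10 to minute 20, minute 56 to minute 67, minute 61 to minute 62, minute 63 to minute 65, minute 72 to minute 90, minute 74 to minute 76, minute 82 to minute 88.
minute 56 to minute 67 is disjoint → start new block.
minute 61 to minute 62 overlaps/touches minute 56 to minute 67 → extend to minute 56 to minute 67.
minute 63 to minute 65 overlaps/touches minute 56 to minute 67 → extend to minute 56 to minute 67.
minute 72 to minute 90 is disjoint → start new block.
minute 74 to minute 76 overlaps/touches minute 72 to minute 90 → extend to minute 72 to minute 90.
minute 82 to minute 88 overlaps/touches minute 72 to minute 90 → extend to minute 72 to minute 90.

minute 10 to minute 20, minute 56 to minute 67, minute 72 to minute 90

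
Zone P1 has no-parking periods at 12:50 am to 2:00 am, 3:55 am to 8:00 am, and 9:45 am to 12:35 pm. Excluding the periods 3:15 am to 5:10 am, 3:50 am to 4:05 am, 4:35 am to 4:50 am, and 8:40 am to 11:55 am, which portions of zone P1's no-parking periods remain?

12:50 am–2:00 am, 5:10 am–8:00 am, 11:55 am–12:35 pm

B, merged: 3:15 am–5:10 am, 8:40 am–11:55 am.
12:50 am–2:00 am: nothing removed.
3:55 am–8:00 am \ B = 5:10 am–8:00 am.
9:45 am–12:35 pm \ B = 11:55 am–12:35 pm.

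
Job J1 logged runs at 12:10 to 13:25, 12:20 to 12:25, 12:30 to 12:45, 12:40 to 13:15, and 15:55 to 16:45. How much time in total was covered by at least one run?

Merged: 12:10–13:25, 15:55–16:45.
Lengths: 1 h 15 min + 50 min = 2 h 5 min.

2 h 5 min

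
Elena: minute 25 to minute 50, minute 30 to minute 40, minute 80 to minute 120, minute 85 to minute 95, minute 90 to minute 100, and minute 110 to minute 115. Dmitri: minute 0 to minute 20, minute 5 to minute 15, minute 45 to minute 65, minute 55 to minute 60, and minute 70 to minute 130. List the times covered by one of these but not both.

A, merged: minute 25 to minute 50, minute 80 to minute 120.
B, merged: minute 0 to minute 20, minute 45 to minute 65, minute 70 to minute 130.
A but not B: minute 25 to minute 45.
B but not A: minute 0 to minute 20, minute 50 to minute 65, minute 70 to minute 80, minute 120 to minute 130.
Combining gives A △ B.

minute 0 to minute 20, minute 25 to minute 45, minute 50 to minute 65, minute 70 to minute 80, minute 120 to minute 130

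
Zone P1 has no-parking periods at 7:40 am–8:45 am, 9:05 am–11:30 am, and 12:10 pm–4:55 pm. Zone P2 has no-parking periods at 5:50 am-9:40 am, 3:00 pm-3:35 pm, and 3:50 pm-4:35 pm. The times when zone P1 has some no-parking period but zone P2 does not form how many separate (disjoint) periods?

A \ B = 9:40 am-11:30 am, 12:10 pm-3:00 pm, 3:35 pm-3:50 pm, 4:35 pm-4:55 pm.
That is 4 disjoint pieces.

4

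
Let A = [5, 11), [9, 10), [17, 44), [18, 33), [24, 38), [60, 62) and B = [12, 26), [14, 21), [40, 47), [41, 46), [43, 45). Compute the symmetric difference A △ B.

[5, 11) ∪ [12, 17) ∪ [26, 40) ∪ [44, 47) ∪ [60, 62)

First set merges to [5, 11), [17, 44), [60, 62).
Second set merges to [12, 26), [40, 47).
Only in the first: [5, 11), [26, 40), [60, 62).
Only in the second: [12, 17), [44, 47).
Together these are the periods covered by exactly one.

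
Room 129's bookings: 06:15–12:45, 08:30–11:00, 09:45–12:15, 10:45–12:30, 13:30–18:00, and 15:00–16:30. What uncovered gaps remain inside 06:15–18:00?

Covered (merged): 06:15-12:45, 13:30-18:00.
Uncovered inside 06:15-18:00: 12:45-13:30.

12:45-13:30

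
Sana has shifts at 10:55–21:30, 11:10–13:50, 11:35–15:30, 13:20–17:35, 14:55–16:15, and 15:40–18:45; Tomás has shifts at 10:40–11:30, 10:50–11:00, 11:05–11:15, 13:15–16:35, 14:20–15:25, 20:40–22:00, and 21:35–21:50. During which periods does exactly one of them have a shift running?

10:40–10:55, 11:30–13:15, 16:35–20:40, 21:30–22:00

Merge the first list: 10:55–21:30.
Merge the second list: 10:40–11:30, 13:15–16:35, 20:40–22:00.
A \ B = 11:30–13:15, 16:35–20:40.
B \ A = 10:40–10:55, 21:30–22:00.
Union of the two gives the symmetric difference.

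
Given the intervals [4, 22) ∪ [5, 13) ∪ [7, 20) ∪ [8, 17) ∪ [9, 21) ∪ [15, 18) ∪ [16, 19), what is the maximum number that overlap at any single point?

6

Walk the sorted start/end points keeping a running depth.
The depth first hits 6 at 16.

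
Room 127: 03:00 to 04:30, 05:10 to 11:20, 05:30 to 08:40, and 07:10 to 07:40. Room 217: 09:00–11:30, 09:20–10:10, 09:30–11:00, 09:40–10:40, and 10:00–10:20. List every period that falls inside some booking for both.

Merge the first list: 03:00–04:30, 05:10–11:20.
Merge the second list: 09:00–11:30.
03:00–04:30: no overlap with the second set.
05:10–11:20 meets the second set on 09:00–11:20.

09:00–11:20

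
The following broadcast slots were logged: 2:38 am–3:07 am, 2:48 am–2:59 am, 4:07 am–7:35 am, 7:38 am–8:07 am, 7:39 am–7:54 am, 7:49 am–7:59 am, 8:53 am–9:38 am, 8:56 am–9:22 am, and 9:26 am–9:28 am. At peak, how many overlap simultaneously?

At 7:49 am, 3 of the intervals are simultaneously active.
No point has more.

3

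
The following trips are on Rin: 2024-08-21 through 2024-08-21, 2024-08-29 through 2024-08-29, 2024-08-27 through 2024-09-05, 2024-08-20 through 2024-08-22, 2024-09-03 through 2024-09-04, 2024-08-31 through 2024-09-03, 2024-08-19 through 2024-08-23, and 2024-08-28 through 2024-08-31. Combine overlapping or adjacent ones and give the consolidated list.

2024-08-19 through 2024-08-23, 2024-08-27 through 2024-09-05

Sort by start: 2024-08-19 through 2024-08-23, 2024-08-20 through 2024-08-22, 2024-08-21 through 2024-08-21, 2024-08-27 through 2024-09-05, 2024-08-28 through 2024-08-31, 2024-08-29 through 2024-08-29, 2024-08-31 through 2024-09-03, 2024-09-03 through 2024-09-04.
2024-08-20 through 2024-08-22 overlaps/touches 2024-08-19 through 2024-08-23 → extend to 2024-08-19 through 2024-08-23.
2024-08-21 through 2024-08-21 overlaps/touches 2024-08-19 through 2024-08-23 → extend to 2024-08-19 through 2024-08-23.
2024-08-27 through 2024-09-05 is disjoint → start new block.
2024-08-28 through 2024-08-31 overlaps/touches 2024-08-27 through 2024-09-05 → extend to 2024-08-27 through 2024-09-05.
2024-08-29 through 2024-08-29 overlaps/touches 2024-08-27 through 2024-09-05 → extend to 2024-08-27 through 2024-09-05.
2024-08-31 through 2024-09-03 overlaps/touches 2024-08-27 through 2024-09-05 → extend to 2024-08-27 through 2024-09-05.
2024-09-03 through 2024-09-04 overlaps/touches 2024-08-27 through 2024-09-05 → extend to 2024-08-27 through 2024-09-05.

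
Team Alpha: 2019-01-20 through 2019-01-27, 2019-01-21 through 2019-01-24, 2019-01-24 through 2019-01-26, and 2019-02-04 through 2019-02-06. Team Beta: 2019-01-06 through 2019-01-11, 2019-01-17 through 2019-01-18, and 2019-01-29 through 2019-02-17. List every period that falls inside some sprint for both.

Merge the first list: 2019-01-20 through 2019-01-27, 2019-02-04 through 2019-02-06.
2019-01-20 through 2019-01-27 falls entirely outside B.
2019-02-04 through 2019-02-06 overlaps B on 2019-02-04 through 2019-02-06.

2019-02-04 through 2019-02-06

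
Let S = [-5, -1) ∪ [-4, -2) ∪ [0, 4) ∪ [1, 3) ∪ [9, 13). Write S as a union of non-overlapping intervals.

[-5, -1) ∪ [0, 4) ∪ [9, 13)

[-4, -2) overlaps/touches [-5, -1) → extend to [-5, -1).
[0, 4) is disjoint → start new block.
[1, 3) overlaps/touches [0, 4) → extend to [0, 4).
[9, 13) is disjoint → start new block.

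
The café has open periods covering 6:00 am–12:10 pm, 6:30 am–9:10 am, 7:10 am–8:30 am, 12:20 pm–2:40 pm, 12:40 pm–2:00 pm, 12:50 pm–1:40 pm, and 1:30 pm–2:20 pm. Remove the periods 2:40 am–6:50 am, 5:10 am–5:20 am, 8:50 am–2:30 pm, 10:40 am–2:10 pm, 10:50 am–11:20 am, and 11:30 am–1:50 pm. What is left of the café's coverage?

6:50 am–8:50 am, 2:30 pm–2:40 pm

Merge the first list: 6:00 am–12:10 pm, 12:20 pm–2:40 pm.
Merge the second list: 2:40 am–6:50 am, 8:50 am–2:30 pm.
6:00 am–12:10 pm with B removed leaves 6:50 am–8:50 am.
12:20 pm–2:40 pm with B removed leaves 2:30 pm–2:40 pm.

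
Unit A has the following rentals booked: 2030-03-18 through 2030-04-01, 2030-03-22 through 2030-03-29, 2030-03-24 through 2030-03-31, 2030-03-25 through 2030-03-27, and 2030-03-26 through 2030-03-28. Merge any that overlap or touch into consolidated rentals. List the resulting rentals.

2030-03-18 through 2030-04-01

2030-03-22 through 2030-03-29 overlaps/touches 2030-03-18 through 2030-04-01 → extend to 2030-03-18 through 2030-04-01.
2030-03-24 through 2030-03-31 overlaps/touches 2030-03-18 through 2030-04-01 → extend to 2030-03-18 through 2030-04-01.
2030-03-25 through 2030-03-27 overlaps/touches 2030-03-18 through 2030-04-01 → extend to 2030-03-18 through 2030-04-01.
2030-03-26 through 2030-03-28 overlaps/touches 2030-03-18 through 2030-04-01 → extend to 2030-03-18 through 2030-04-01.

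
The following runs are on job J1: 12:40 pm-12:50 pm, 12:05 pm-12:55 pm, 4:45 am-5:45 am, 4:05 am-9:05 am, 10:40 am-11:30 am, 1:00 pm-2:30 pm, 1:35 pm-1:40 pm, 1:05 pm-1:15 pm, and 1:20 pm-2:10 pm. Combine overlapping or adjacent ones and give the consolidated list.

4:05 am–9:05 am, 10:40 am–11:30 am, 12:05 pm–12:55 pm, 1:00 pm–2:30 pm

Sort by start: 4:05 am–9:05 am, 4:45 am–5:45 am, 10:40 am–11:30 am, 12:05 pm–12:55 pm, 12:40 pm–12:50 pm, 1:00 pm–2:30 pm, 1:05 pm–1:15 pm, 1:20 pm–2:10 pm, 1:35 pm–1:40 pm.
4:45 am–5:45 am overlaps/touches 4:05 am–9:05 am → extend to 4:05 am–9:05 am.
10:40 am–11:30 am is disjoint → start new block.
12:05 pm–12:55 pm is disjoint → start new block.
12:40 pm–12:50 pm overlaps/touches 12:05 pm–12:55 pm → extend to 12:05 pm–12:55 pm.
1:00 pm–2:30 pm is disjoint → start new block.
1:05 pm–1:15 pm overlaps/touches 1:00 pm–2:30 pm → extend to 1:00 pm–2:30 pm.
1:20 pm–2:10 pm overlaps/touches 1:00 pm–2:30 pm → extend to 1:00 pm–2:30 pm.
1:35 pm–1:40 pm overlaps/touches 1:00 pm–2:30 pm → extend to 1:00 pm–2:30 pm.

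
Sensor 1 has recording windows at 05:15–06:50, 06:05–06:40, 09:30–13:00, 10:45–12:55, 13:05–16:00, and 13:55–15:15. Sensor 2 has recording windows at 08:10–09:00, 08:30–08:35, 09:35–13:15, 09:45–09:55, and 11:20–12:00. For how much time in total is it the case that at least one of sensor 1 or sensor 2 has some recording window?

8 h 55 min

First set merges to 05:15-06:50, 09:30-13:00, 13:05-16:00.
Second set merges to 08:10-09:00, 09:35-13:15.
A ∪ B = 05:15-06:50, 08:10-09:00, 09:30-16:00.
Total: 1 h 35 min + 50 min + 6 h 30 min = 8 h 55 min.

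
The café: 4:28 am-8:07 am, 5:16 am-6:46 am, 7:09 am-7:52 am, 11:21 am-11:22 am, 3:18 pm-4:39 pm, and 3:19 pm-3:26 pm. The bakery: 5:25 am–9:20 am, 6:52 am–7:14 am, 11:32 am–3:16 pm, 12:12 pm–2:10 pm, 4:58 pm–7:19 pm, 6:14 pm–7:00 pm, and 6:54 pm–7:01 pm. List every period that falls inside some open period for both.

First set merges to 4:28 am-8:07 am, 11:21 am-11:22 am, 3:18 pm-4:39 pm.
Second set merges to 5:25 am-9:20 am, 11:32 am-3:16 pm, 4:58 pm-7:19 pm.
4:28 am-8:07 am ∩ B → 5:25 am-8:07 am.
11:21 am-11:22 am meets no B interval.
3:18 pm-4:39 pm meets no B interval.

5:25 am-8:07 am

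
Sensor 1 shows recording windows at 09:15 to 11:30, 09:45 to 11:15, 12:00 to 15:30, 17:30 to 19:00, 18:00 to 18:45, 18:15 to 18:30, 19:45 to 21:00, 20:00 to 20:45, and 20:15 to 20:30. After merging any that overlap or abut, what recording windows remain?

09:15–11:30, 12:00–15:30, 17:30–19:00, 19:45–21:00

09:45–11:15 overlaps/touches 09:15–11:30 → extend to 09:15–11:30.
12:00–15:30 is disjoint → start new block.
17:30–19:00 is disjoint → start new block.
18:00–18:45 overlaps/touches 17:30–19:00 → extend to 17:30–19:00.
18:15–18:30 overlaps/touches 17:30–19:00 → extend to 17:30–19:00.
19:45–21:00 is disjoint → start new block.
20:00–20:45 overlaps/touches 19:45–21:00 → extend to 19:45–21:00.
20:15–20:30 overlaps/touches 19:45–21:00 → extend to 19:45–21:00.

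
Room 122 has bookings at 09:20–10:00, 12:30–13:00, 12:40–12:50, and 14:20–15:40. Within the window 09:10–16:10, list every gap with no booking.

09:10–09:20, 10:00–12:30, 13:00–14:20, 15:40–16:10

Covered (merged): 09:20–10:00, 12:30–13:00, 14:20–15:40.
Gaps within 09:10–16:10: 09:10–09:20, 10:00–12:30, 13:00–14:20, 15:40–16:10.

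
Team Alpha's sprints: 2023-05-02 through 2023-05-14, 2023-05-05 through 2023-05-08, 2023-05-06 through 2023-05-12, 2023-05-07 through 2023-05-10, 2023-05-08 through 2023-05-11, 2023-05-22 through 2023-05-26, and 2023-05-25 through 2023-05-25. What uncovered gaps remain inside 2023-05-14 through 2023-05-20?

Covered (merged): 2023-05-02 through 2023-05-14, 2023-05-22 through 2023-05-26.
Complement within 2023-05-14 through 2023-05-20: 2023-05-15 through 2023-05-20.

2023-05-15 through 2023-05-20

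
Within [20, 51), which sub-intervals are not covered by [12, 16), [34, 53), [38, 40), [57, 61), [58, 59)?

[20, 34)

The merged coverage is [12, 16), [34, 53), [57, 61).
Uncovered inside [20, 51): [20, 34).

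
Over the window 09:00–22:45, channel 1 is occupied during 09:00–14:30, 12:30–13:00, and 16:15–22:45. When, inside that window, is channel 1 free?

Covered (merged): 09:00–14:30, 16:15–22:45.
Uncovered inside 09:00–22:45: 14:30–16:15.

14:30–16:15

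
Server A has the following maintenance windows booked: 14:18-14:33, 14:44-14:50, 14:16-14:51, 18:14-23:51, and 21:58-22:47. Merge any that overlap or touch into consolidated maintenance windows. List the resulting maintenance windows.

Sort by start: 14:16–14:51, 14:18–14:33, 14:44–14:50, 18:14–23:51, 21:58–22:47.
14:18–14:33 overlaps/touches 14:16–14:51 → extend to 14:16–14:51.
14:44–14:50 overlaps/touches 14:16–14:51 → extend to 14:16–14:51.
18:14–23:51 is disjoint → start new block.
21:58–22:47 overlaps/touches 18:14–23:51 → extend to 18:14–23:51.

14:16–14:51, 18:14–23:51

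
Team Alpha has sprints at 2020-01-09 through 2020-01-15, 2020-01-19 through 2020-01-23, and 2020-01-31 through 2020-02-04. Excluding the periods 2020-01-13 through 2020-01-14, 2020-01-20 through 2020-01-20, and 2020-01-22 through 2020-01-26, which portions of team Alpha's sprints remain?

2020-01-09 through 2020-01-12, 2020-01-15 through 2020-01-15, 2020-01-19 through 2020-01-19, 2020-01-21 through 2020-01-21, 2020-01-31 through 2020-02-04

2020-01-09 through 2020-01-15 with B removed leaves 2020-01-09 through 2020-01-12, 2020-01-15 through 2020-01-15.
2020-01-19 through 2020-01-23 with B removed leaves 2020-01-19 through 2020-01-19, 2020-01-21 through 2020-01-21.
2020-01-31 through 2020-02-04 is untouched.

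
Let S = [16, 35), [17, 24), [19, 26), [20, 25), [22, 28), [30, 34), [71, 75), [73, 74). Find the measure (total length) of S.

Merged: [16, 35), [71, 75).
Lengths: 19 + 4 = 23.

23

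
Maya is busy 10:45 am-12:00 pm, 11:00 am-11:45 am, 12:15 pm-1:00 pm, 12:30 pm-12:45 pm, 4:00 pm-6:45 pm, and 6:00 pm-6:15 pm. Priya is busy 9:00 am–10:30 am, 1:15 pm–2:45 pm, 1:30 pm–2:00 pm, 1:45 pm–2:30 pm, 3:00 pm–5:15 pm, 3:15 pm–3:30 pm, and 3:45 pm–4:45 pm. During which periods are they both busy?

4:00 pm–5:15 pm

A, merged: 10:45 am–12:00 pm, 12:15 pm–1:00 pm, 4:00 pm–6:45 pm.
B, merged: 9:00 am–10:30 am, 1:15 pm–2:45 pm, 3:00 pm–5:15 pm.
10:45 am–12:00 pm meets no B interval.
12:15 pm–1:00 pm meets no B interval.
4:00 pm–6:45 pm ∩ B → 4:00 pm–5:15 pm.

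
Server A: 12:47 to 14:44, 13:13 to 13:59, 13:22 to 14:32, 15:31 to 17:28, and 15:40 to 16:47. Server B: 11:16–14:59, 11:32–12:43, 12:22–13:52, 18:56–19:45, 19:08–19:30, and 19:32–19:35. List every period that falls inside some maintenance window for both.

12:47–14:44

First set merges to 12:47–14:44, 15:31–17:28.
Second set merges to 11:16–14:59, 18:56–19:45.
12:47–14:44 ∩ B → 12:47–14:44.
15:31–17:28 meets no B interval.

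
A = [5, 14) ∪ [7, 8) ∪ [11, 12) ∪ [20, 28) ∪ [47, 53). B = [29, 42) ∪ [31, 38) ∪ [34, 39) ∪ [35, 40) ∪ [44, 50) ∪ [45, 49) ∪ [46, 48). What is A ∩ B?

[47, 50)

First set merges to [5, 14), [20, 28), [47, 53).
Second set merges to [29, 42), [44, 50).
[5, 14) meets no B interval.
[20, 28) meets no B interval.
[47, 53) ∩ B → [47, 50).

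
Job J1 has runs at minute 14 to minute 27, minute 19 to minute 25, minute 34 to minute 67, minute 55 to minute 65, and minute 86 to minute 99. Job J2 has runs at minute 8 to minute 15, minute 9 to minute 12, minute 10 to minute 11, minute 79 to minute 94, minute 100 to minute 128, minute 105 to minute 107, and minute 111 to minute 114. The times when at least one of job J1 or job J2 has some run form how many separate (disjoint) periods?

First set merges to minute 14 to minute 27, minute 34 to minute 67, minute 86 to minute 99.
Second set merges to minute 8 to minute 15, minute 79 to minute 94, minute 100 to minute 128.
A ∪ B = minute 8 to minute 27, minute 34 to minute 67, minute 79 to minute 99, minute 100 to minute 128.
That is 4 disjoint pieces.

4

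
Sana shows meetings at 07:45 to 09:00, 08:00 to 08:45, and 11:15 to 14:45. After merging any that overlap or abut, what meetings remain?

08:00–08:45 overlaps/touches 07:45–09:00 → extend to 07:45–09:00.
11:15–14:45 is disjoint → start new block.

07:45–09:00, 11:15–14:45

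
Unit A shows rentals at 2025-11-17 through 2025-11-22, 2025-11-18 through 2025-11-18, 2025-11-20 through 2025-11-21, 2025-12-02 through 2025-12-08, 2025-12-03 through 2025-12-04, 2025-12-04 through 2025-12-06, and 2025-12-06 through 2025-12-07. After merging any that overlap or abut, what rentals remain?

2025-11-17 through 2025-11-22, 2025-12-02 through 2025-12-08

2025-11-18 through 2025-11-18 overlaps/touches 2025-11-17 through 2025-11-22 → extend to 2025-11-17 through 2025-11-22.
2025-11-20 through 2025-11-21 overlaps/touches 2025-11-17 through 2025-11-22 → extend to 2025-11-17 through 2025-11-22.
2025-12-02 through 2025-12-08 is disjoint → start new block.
2025-12-03 through 2025-12-04 overlaps/touches 2025-12-02 through 2025-12-08 → extend to 2025-12-02 through 2025-12-08.
2025-12-04 through 2025-12-06 overlaps/touches 2025-12-02 through 2025-12-08 → extend to 2025-12-02 through 2025-12-08.
2025-12-06 through 2025-12-07 overlaps/touches 2025-12-02 through 2025-12-08 → extend to 2025-12-02 through 2025-12-08.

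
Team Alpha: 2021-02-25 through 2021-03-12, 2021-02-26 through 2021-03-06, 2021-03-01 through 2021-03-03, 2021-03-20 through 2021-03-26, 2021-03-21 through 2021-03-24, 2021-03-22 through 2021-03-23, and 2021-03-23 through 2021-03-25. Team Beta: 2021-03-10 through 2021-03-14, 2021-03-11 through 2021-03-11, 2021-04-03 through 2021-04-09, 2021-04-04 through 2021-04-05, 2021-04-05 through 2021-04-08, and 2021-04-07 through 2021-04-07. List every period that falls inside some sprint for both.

A, merged: 2021-02-25 through 2021-03-12, 2021-03-20 through 2021-03-26.
B, merged: 2021-03-10 through 2021-03-14, 2021-04-03 through 2021-04-09.
2021-02-25 through 2021-03-12 meets the second set on 2021-03-10 through 2021-03-12.
2021-03-20 through 2021-03-26: no overlap with the second set.

2021-03-10 through 2021-03-12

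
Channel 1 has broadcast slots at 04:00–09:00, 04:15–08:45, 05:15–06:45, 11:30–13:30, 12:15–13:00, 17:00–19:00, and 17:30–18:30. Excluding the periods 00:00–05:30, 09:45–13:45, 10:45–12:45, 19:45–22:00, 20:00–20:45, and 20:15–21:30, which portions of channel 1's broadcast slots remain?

First set merges to 04:00–09:00, 11:30–13:30, 17:00–19:00.
Second set merges to 00:00–05:30, 09:45–13:45, 19:45–22:00.
04:00–09:00 \ B = 05:30–09:00.
11:30–13:30: entirely removed.
17:00–19:00: nothing removed.

05:30–09:00, 17:00–19:00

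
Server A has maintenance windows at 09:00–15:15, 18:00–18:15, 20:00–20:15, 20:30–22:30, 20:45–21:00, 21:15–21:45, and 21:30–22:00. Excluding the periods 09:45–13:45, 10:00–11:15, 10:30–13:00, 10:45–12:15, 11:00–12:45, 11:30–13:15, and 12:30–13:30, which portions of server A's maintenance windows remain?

09:00–09:45, 13:45–15:15, 18:00–18:15, 20:00–20:15, 20:30–22:30

A, merged: 09:00–15:15, 18:00–18:15, 20:00–20:15, 20:30–22:30.
B, merged: 09:45–13:45.
09:00–15:15 \ B = 09:00–09:45, 13:45–15:15.
18:00–18:15: nothing removed.
20:00–20:15: nothing removed.
20:30–22:30: nothing removed.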